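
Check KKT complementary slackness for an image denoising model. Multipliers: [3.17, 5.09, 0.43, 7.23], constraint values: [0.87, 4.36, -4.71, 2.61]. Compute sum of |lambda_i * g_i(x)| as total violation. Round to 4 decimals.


KKT complementary slackness check:
lambda_1 * g_1 = 3.17 * 0.87 = 2.7579
lambda_2 * g_2 = 5.09 * 4.36 = 22.1924
lambda_3 * g_3 = 0.43 * -4.71 = -2.0253
lambda_4 * g_4 = 7.23 * 2.61 = 18.8703
Total violation = 2.7579 + 22.1924 + 2.0253 + 18.8703 = 45.8459


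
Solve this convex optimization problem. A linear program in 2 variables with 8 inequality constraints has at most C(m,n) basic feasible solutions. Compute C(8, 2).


Each vertex corresponds to some choice of n active constraints out of m, so the number of vertices is at most C(m, n) = m! / (n!(m-n)!).
m = 8, n = 2
Numerator: 8 * 7
Denominator: 2! = 2
C(8, 2) = 28


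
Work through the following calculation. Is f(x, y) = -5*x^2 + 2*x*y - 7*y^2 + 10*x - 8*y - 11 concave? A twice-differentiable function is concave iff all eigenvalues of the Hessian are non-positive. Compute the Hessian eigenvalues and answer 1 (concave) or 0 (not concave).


The Hessian of f(x,y) = -5*x^2 + 2*x*y - 7*y^2 + 10*x - 8*y - 11 is:
H = [[-10, 2], [2, -14]]
Trace = -10 - 14 = -24
Determinant = -10*-14 - (2)^2 = 136
Discriminant = (-24)^2 - 4*136 = 32.0
Eigenvalues: lambda_1 = -14.8284, lambda_2 = -9.1716
The function is concave.

1


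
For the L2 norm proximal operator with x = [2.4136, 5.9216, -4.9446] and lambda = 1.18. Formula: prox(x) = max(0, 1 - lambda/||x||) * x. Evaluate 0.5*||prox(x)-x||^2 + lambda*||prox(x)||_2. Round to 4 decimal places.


Step 1: Compute ||x||.
||x|| = 8.0833
Step 2: Compute scaling factor.
scale = max(0, 1 - 1.18/8.0833) = 0.854
Step 3: prox(x) = [2.0613, 5.0572, -4.2228]
||prox(x)|| = 6.9033
Step 4: Proximal objective.
0.5*||prox-x||^2 = 0.6962
lambda*||prox|| = 8.1459
Total = 8.8421


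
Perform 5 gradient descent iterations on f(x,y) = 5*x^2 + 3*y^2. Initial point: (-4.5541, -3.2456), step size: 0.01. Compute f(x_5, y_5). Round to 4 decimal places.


Gradient descent on f(x,y) = 5*x^2 + 3*y^2.
Starting point: (-4.5541, -3.2456), alpha = 0.01
Step 1: grad_x = 2*5*-4.5541 = -45.541, grad_y = 2*3*-3.2456 = -19.4736
  x_1 = -4.5541 - 0.01*-45.541 = -4.0987
  y_1 = -3.2456 - 0.01*-19.4736 = -3.0509
Step 2: grad_x = 2*5*-4.0987 = -40.9869, grad_y = 2*3*-3.0509 = -18.3052
  x_2 = -4.0987 - 0.01*-40.9869 = -3.6888
  y_2 = -3.0509 - 0.01*-18.3052 = -2.8678
Step 3: grad_x = 2*5*-3.6888 = -36.8882, grad_y = 2*3*-2.8678 = -17.2069
  x_3 = -3.6888 - 0.01*-36.8882 = -3.3199
  y_3 = -2.8678 - 0.01*-17.2069 = -2.6957
Step 4: grad_x = 2*5*-3.3199 = -33.1994, grad_y = 2*3*-2.6957 = -16.1745
  x_4 = -3.3199 - 0.01*-33.1994 = -2.9879
  y_4 = -2.6957 - 0.01*-16.1745 = -2.534
Step 5: grad_x = 2*5*-2.9879 = -29.8795, grad_y = 2*3*-2.534 = -15.204
  x_5 = -2.9879 - 0.01*-29.8795 = -2.6892
  y_5 = -2.534 - 0.01*-15.204 = -2.382
f(-2.6892, -2.382) = 5*(-2.6892)^2 + 3*(-2.382)^2 = 53.1788


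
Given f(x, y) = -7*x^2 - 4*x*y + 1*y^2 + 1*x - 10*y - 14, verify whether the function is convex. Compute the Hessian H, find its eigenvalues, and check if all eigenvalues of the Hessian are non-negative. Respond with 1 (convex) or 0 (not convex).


The Hessian of f(x,y) = -7*x^2 - 4*x*y + 1*y^2 + 1*x - 10*y - 14 is:
H = [[-14, -4], [-4, 2]]
Trace = -14 + 2 = -12
Determinant = -14*2 - (-4)^2 = -44
Discriminant = (-12)^2 - 4*-44 = 320.0
Eigenvalues: lambda_1 = -14.9443, lambda_2 = 2.9443
The function is not convex.

0


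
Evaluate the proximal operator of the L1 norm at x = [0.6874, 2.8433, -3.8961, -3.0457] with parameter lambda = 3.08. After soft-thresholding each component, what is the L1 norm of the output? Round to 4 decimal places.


Soft-thresholding with lambda = 3.08:
prox(0.6874) = sign(0.6874)*max(|0.6874| - 3.08, 0) = 0.0
prox(2.8433) = sign(2.8433)*max(|2.8433| - 3.08, 0) = 0.0
prox(-3.8961) = sign(-3.8961)*max(|-3.8961| - 3.08, 0) = -0.8161
prox(-3.0457) = sign(-3.0457)*max(|-3.0457| - 3.08, 0) = 0.0
prox(x) = [0.0, 0.0, -0.8161, 0.0]
||prox(x)||_1 = 0.0 + 0.0 + 0.8161 + 0.0 = 0.8161


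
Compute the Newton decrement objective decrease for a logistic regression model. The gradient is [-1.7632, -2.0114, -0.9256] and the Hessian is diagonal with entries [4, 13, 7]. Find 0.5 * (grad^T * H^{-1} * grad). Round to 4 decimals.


Step 1: H is diagonal, so H^(-1) * g = [-0.4408, -0.1547, -0.1322].
Step 2: g^T H^(-1) g = sum_i g_i^2 / H_ii
  = (-1.7632)^2/4 + (-2.0114)^2/13 + (-0.9256)^2/7
  = 0.7772 + 0.3112 + 0.1224 = 1.2108
Step 3: Objective decrease = 0.5 * g^T H^(-1) g = 0.6054


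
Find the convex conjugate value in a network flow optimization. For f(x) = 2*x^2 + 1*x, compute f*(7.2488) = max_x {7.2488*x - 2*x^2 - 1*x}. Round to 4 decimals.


f*(y) = sup_x {y*x - a*x^2 - b*x} = sup_x {(y-b)*x - a*x^2}
FOC: (y - b) - 2a*x = 0 => x* = (y - b)/(2a)
x* = (7.2488 - 1)/(2*2) = 1.5622
f*(7.2488) = (y-b)^2/(4a) = (7.2488 - 1)^2/(4*2)
= 39.0475/8 = 4.8809


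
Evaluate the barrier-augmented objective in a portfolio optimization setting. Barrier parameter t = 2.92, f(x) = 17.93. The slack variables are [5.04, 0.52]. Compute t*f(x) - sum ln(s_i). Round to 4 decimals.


Step 1: Compute log-barrier.
ln values: [1.6174, -0.6539]
phi = -(1.6174 - 0.6539) = -0.9635
Step 2: Compute augmented objective.
t*f(x) = 2.92*17.93 = 52.3556
Total = 52.3556 - 0.9635 = 51.3921


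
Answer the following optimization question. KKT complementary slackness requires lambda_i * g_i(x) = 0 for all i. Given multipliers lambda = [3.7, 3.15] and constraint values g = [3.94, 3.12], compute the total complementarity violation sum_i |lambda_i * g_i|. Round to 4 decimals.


KKT complementary slackness check:
lambda_1 * g_1 = 3.7 * 3.94 = 14.578
lambda_2 * g_2 = 3.15 * 3.12 = 9.828
Total violation = 14.578 + 9.828 = 24.406


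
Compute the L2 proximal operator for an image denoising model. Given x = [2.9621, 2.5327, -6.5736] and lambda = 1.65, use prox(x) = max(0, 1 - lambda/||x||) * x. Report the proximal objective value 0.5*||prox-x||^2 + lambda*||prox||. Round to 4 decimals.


Step 1: Compute ||x||.
||x|| = 7.642
Step 2: Compute scaling factor.
scale = max(0, 1 - 1.65/7.642) = 0.7841
Step 3: prox(x) = [2.3226, 1.9859, -5.1543]
||prox(x)|| = 5.992
Step 4: Proximal objective.
0.5*||prox-x||^2 = 1.3613
lambda*||prox|| = 9.8868
Total = 11.2481


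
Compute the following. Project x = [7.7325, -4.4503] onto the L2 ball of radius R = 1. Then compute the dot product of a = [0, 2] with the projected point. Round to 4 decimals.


Step 1: Compute ||x|| (intermediates to 6 decimals).
||x|| = sqrt(7.7325^2 + (-4.4503)^2) = 8.9217
Step 2: Project.
Since ||x|| > R, scale = R/||x|| = 1/8.9217 = 0.112086, proj(x) = scale * x
proj(x) = [0.866705, -0.498816]
Step 3: Dot product.
a^T * proj(x) = 0*0.866705 + 2*(-0.498816) = -0.9976


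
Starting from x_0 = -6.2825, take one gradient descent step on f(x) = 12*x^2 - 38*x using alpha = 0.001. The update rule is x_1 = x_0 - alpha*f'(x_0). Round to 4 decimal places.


We compute the gradient at x_0 and apply the update.
f'(x) = 24*x - 38
f'(-6.2825) = 24*-6.2825 - 38 = -188.78
x_1 = -6.2825 - 0.001*-188.78 = -6.0937


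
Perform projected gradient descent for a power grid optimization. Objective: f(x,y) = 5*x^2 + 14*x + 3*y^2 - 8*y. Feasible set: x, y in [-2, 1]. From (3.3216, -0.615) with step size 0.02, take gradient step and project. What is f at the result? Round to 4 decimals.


Step 1: Compute gradient at (3.3216, -0.615).
grad_x = 2*5*3.3216 + 14 = 47.216
grad_y = 2*3*-0.615 - 8 = -11.69
Step 2: Gradient step.
x_raw = 3.3216 - 0.02*47.216 = 2.3773
y_raw = -0.615 - 0.02*-11.69 = -0.3812
Step 3: Project onto [-2, 1].
x_proj = clip(2.3773) = 1.0
y_proj = clip(-0.3812) = -0.3812
Step 4: Evaluate f.
f(1.0, -0.3812) = 22.4855


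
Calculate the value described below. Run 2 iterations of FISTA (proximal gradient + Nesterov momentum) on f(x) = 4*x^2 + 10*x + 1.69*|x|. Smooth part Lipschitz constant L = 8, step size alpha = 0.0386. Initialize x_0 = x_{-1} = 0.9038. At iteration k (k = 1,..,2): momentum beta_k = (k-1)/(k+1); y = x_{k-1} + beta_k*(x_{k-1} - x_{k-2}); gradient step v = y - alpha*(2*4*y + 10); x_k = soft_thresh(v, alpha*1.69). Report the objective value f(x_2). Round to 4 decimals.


FISTA on f(x) = 4*x^2 + 10*x + 1.69*|x|
L = 8, alpha = 0.0386
Iteration 1: beta = 0.0, y = 0.9038 + 0.0*(0.9038 - 0.9038) = 0.9038
  grad(y) = 17.2304, v = y - alpha*grad = 0.2387
  prox(v) = soft_thresh(0.2387, 0.0652) = 0.1735
Iteration 2: beta = 0.3333, y = 0.1735 + 0.3333*(0.1735 - 0.9038) = -0.07
  grad(y) = 9.4402, v = y - alpha*grad = -0.4344
  prox(v) = soft_thresh(-0.4344, 0.0652) = -0.3691
f(x_2) = 4*(-0.3691)^2 + 10*(-0.3691) + 1.69*|-0.3691| = -2.5224


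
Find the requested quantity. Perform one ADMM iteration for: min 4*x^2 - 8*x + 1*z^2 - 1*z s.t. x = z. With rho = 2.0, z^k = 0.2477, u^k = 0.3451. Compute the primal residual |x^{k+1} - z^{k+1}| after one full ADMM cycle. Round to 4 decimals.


ADMM iteration with rho = 2.0, z^k = 0.2477, u^k = 0.3451
Step 1: x-update.
Minimize 4*x^2 - 8*x + (2.0/2)*(x - 0.2477 + 0.3451)^2
FOC: (2*4 + 2.0)*x = 8 + 2.0*(0.2477 - 0.3451)
x^{k+1} = 0.7805
Step 2: z-update.
Minimize 1*z^2 - 1*z + (2.0/2)*(0.7805 - z + 0.3451)^2
FOC: (2*1 + 2.0)*z = 1 + 2.0*(0.7805 + 0.3451)
z^{k+1} = 0.8128
Step 3: u-update.
u^{k+1} = 0.3451 + 0.7805 - 0.8128 = 0.3128
Step 4: Primal residual = |0.7805 - 0.8128| = 0.0323


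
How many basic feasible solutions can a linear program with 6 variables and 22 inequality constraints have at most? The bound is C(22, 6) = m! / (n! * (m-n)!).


Each vertex corresponds to some choice of n active constraints out of m, so the number of vertices is at most C(m, n) = m! / (n!(m-n)!).
m = 22, n = 6
Numerator: 22 * 21 * 20 * 19 * 18 * 17
Denominator: 6! = 720
C(22, 6) = 74613


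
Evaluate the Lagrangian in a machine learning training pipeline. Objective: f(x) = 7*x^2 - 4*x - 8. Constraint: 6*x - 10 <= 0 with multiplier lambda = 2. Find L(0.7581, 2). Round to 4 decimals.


Step 1: Evaluate f(x).
f(0.7581) = 7*0.7581^2 - 4*0.7581 - 8 = -7.0094
Step 2: Evaluate g(x).
g(0.7581) = 6*0.7581 - 10 = -5.4514
Step 3: Compute Lagrangian.
L = -7.0094 + 2*-5.4514 = -17.9122


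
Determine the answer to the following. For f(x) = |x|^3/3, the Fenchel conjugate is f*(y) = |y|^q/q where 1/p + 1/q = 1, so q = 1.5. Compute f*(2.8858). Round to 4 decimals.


The conjugate exponent q satisfies 1/p + 1/q = 1.
p = 3, so q = 3/(3 - 1) = 1.5
|y|^q = 2.8858^1.5 = 4.9023
f*(2.8858) = 4.9023 / 1.5 = 3.2682


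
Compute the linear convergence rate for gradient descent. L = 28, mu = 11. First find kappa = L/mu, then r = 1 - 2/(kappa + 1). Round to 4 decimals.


Step 1: Compute the condition number.
kappa = L/mu = 28/11 = 2.5455
Step 2: Compute the convergence rate.
r = 1 - 2/(kappa + 1) = 1 - 2*mu/(L + mu) = (L - mu)/(L + mu) = 17/39 = 0.4359


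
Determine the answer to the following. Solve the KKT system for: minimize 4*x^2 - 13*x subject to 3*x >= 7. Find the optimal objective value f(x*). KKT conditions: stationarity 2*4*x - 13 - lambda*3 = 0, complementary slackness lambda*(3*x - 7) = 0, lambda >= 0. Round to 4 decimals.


Step 1: Try lambda = 0 (constraint inactive).
x_unc = 13/(2*4) = 1.625
Check: 3*1.625 = 4.875 < 7 -- violated!
Step 2: Constraint must be active: 3*x = 7
x* = 7/3 = 2.3333 (rounded; the exact value 7/3 is used below)
lambda = (2*4*(7/3) - 13)/3 = 1.8889
Step 3: Compute optimal value.
f(x*) = 4*(7/3)^2 - 13*(7/3) = -8.5556


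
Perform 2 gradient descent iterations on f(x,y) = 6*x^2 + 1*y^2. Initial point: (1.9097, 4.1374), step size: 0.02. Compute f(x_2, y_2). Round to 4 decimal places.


Gradient descent on f(x,y) = 6*x^2 + 1*y^2.
Starting point: (1.9097, 4.1374), alpha = 0.02
Step 1: grad_x = 2*6*1.9097 = 22.9164, grad_y = 2*1*4.1374 = 8.2748
  x_1 = 1.9097 - 0.02*22.9164 = 1.4514
  y_1 = 4.1374 - 0.02*8.2748 = 3.9719
Step 2: grad_x = 2*6*1.4514 = 17.4165, grad_y = 2*1*3.9719 = 7.9438
  x_2 = 1.4514 - 0.02*17.4165 = 1.103
  y_2 = 3.9719 - 0.02*7.9438 = 3.813
f(1.103, 3.813) = 6*1.103^2 + 1*3.813^2 = 21.8394


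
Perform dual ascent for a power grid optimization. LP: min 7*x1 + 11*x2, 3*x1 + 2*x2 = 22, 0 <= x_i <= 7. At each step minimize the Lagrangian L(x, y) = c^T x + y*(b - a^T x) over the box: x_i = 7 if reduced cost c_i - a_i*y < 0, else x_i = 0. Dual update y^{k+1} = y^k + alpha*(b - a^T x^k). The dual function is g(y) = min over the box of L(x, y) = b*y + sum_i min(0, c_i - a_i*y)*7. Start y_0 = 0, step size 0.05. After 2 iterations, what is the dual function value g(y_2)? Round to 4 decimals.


Dual ascent for LP: min 7*x1 + 11*x2, 3*x1 + 2*x2 = 22, 0 <= x_i <= 7
Step 1: y^k = 0.0, reduced costs: (7.0, 11.0)
  x^k = (0.0, 0.0), subgradient = b - a^T x = 22.0
  y^{k+1} = 0.0 + 0.05*22.0 = 1.1
Step 2: y^k = 1.1, reduced costs: (3.7, 8.8)
  x^k = (0.0, 0.0), subgradient = b - a^T x = 22.0
  y^{k+1} = 1.1 + 0.05*22.0 = 2.2
Dual objective at y_2 = 2.2: reduced costs (0.4, 6.6), box minimizer x = (0.0, 0.0)
g(y_2) = b*y + (c1 - a1*y)*x1 + (c2 - a2*y)*x2 = 22*2.2 + 0.4*0.0 + 6.6*0.0 = 48.4 + 0.0 + 0.0 = 48.4


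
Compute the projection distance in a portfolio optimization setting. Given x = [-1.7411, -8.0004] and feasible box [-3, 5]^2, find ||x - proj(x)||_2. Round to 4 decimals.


Project each component onto [-3, 5].
clip(-1.7411) = -1.7411, clip(-8.0004) = -3.0
Projection = [-1.7411, -3.0]
Squared diffs: [0.0, 25.004]
Distance = sqrt(25.004) = 5.0004


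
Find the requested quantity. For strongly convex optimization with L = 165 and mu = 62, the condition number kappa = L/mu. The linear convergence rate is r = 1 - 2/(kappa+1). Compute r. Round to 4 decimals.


Step 1: Compute the condition number.
kappa = L/mu = 165/62 = 2.6613
Step 2: Compute the convergence rate.
r = 1 - 2/(kappa + 1) = 1 - 2*mu/(L + mu) = (L - mu)/(L + mu) = 103/227 = 0.4537


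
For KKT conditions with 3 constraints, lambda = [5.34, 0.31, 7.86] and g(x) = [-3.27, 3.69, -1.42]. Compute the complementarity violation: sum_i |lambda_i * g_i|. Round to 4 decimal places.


KKT complementary slackness check:
lambda_1 * g_1 = 5.34 * -3.27 = -17.4618
lambda_2 * g_2 = 0.31 * 3.69 = 1.1439
lambda_3 * g_3 = 7.86 * -1.42 = -11.1612
Total violation = 17.4618 + 1.1439 + 11.1612 = 29.7669


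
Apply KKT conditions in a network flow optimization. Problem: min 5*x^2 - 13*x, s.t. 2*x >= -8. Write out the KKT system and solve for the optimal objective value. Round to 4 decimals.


Step 1: Try lambda = 0 (constraint inactive).
Stationarity: 2*5*x - 13 = 0
x* = 13/(2*5) = 1.3
Check constraint: 2*1.3 = 2.6 >= -8 -- satisfied.
Step 2: Compute optimal value.
f(x*) = 5*1.3^2 - 13*1.3 = -8.45


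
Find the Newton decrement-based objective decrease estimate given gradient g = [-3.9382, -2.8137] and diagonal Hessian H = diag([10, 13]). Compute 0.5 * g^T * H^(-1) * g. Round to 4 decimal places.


Step 1: H is diagonal, so H^(-1) * g = [-0.3938, -0.2164].
Step 2: g^T H^(-1) g = sum_i g_i^2 / H_ii
  = (-3.9382)^2/10 + (-2.8137)^2/13
  = 1.5509 + 0.609 = 2.1599
Step 3: Objective decrease = 0.5 * g^T H^(-1) g = 1.08


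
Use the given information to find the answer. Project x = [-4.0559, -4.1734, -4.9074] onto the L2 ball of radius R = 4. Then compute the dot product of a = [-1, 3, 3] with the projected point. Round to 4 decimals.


Step 1: Compute ||x|| (intermediates to 6 decimals).
||x|| = sqrt((-4.0559)^2 + (-4.1734)^2 + (-4.9074)^2) = 7.612501
Step 2: Project.
Since ||x|| > R, scale = R/||x|| = 4/7.612501 = 0.525451, proj(x) = scale * x
proj(x) = [-2.131177, -2.192917, -2.578598]
Step 3: Dot product.
a^T * proj(x) = -1*(-2.131177) + 3*(-2.192917) + 3*(-2.578598) = -12.1834


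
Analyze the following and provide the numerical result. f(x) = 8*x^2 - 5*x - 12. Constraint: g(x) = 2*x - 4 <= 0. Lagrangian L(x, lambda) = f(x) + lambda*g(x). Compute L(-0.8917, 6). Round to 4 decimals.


Step 1: Evaluate f(x).
f(-0.8917) = 8*(-0.8917)^2 - 5*(-0.8917) - 12 = -1.1805
Step 2: Evaluate g(x).
g(-0.8917) = 2*-0.8917 - 4 = -5.7834
Step 3: Compute Lagrangian.
L = -1.1805 + 6*-5.7834 = -35.8809


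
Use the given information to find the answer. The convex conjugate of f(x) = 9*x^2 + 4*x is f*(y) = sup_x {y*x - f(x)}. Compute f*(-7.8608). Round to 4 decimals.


f*(y) = sup_x {y*x - a*x^2 - b*x} = sup_x {(y-b)*x - a*x^2}
FOC: (y - b) - 2a*x = 0 => x* = (y - b)/(2a)
x* = (-7.8608 - 4)/(2*9) = -0.6589
f*(-7.8608) = (y-b)^2/(4a) = (-7.8608 - 4)^2/(4*9)
= 140.6786/36 = 3.9077


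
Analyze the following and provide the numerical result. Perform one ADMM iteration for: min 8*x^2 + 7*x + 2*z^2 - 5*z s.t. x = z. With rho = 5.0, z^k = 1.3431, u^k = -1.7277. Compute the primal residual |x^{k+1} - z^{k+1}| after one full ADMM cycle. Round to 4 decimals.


ADMM iteration with rho = 5.0, z^k = 1.3431, u^k = -1.7277
Step 1: x-update.
Minimize 8*x^2 + 7*x + (5.0/2)*(x - 1.3431 - 1.7277)^2
FOC: (2*8 + 5.0)*x = -7 + 5.0*(1.3431 + 1.7277)
x^{k+1} = 0.3978
Step 2: z-update.
Minimize 2*z^2 - 5*z + (5.0/2)*(0.3978 - z - 1.7277)^2
FOC: (2*2 + 5.0)*z = 5 + 5.0*(0.3978 - 1.7277)
z^{k+1} = -0.1833
Step 3: u-update.
u^{k+1} = -1.7277 + 0.3978 + 0.1833 = -1.1466
Step 4: Primal residual = |0.3978 + 0.1833| = 0.5811


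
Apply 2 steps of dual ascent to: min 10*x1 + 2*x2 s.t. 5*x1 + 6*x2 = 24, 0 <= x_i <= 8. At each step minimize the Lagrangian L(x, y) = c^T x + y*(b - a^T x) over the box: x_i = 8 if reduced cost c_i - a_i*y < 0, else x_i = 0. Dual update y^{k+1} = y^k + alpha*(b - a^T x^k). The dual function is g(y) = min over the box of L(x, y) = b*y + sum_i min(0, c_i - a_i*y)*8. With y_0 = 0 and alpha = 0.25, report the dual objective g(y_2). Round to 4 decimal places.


Dual ascent for LP: min 10*x1 + 2*x2, 5*x1 + 6*x2 = 24, 0 <= x_i <= 8
Step 1: y^k = 0.0, reduced costs: (10.0, 2.0)
  x^k = (0.0, 0.0), subgradient = b - a^T x = 24.0
  y^{k+1} = 0.0 + 0.25*24.0 = 6.0
Step 2: y^k = 6.0, reduced costs: (-20.0, -34.0)
  x^k = (8.0, 8.0), subgradient = b - a^T x = -64.0
  y^{k+1} = 6.0 + 0.25*-64.0 = -10.0
Dual objective at y_2 = -10.0: reduced costs (60.0, 62.0), box minimizer x = (0.0, 0.0)
g(y_2) = b*y + (c1 - a1*y)*x1 + (c2 - a2*y)*x2 = 24*(-10.0) + 60.0*0.0 + 62.0*0.0 = -240.0 + 0.0 + 0.0 = -240.0


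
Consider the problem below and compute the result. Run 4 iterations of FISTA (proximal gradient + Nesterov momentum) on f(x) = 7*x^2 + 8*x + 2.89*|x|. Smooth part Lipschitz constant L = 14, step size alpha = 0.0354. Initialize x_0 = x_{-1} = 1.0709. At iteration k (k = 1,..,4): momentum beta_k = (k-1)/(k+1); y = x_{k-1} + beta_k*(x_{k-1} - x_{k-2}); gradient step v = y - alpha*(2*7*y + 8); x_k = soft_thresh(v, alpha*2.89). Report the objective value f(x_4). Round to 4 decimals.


FISTA on f(x) = 7*x^2 + 8*x + 2.89*|x|
L = 14, alpha = 0.0354
Iteration 1: beta = 0.0, y = 1.0709 + 0.0*(1.0709 - 1.0709) = 1.0709
  grad(y) = 22.9926, v = y - alpha*grad = 0.257
  prox(v) = soft_thresh(0.257, 0.1023) = 0.1547
Iteration 2: beta = 0.3333, y = 0.1547 + 0.3333*(0.1547 - 1.0709) = -0.1508
  grad(y) = 5.8894, v = y - alpha*grad = -0.3592
  prox(v) = soft_thresh(-0.3592, 0.1023) = -0.2569
Iteration 3: beta = 0.5, y = -0.2569 + 0.5*(-0.2569 - 0.1547) = -0.4627
  grad(y) = 1.5217, v = y - alpha*grad = -0.5166
  prox(v) = soft_thresh(-0.5166, 0.1023) = -0.4143
Iteration 4: beta = 0.6, y = -0.4143 + 0.6*(-0.4143 + 0.2569) = -0.5087
  grad(y) = 0.878, v = y - alpha*grad = -0.5398
  prox(v) = soft_thresh(-0.5398, 0.1023) = -0.4375
f(x_4) = 7*(-0.4375)^2 + 8*(-0.4375) + 2.89*|-0.4375| = -0.8958


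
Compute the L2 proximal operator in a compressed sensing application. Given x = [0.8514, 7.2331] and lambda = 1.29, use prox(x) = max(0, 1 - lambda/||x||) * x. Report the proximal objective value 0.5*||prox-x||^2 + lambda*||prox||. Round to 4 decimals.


Step 1: Compute ||x||.
||x|| = 7.283
Step 2: Compute scaling factor.
scale = max(0, 1 - 1.29/7.283) = 0.8229
Step 3: prox(x) = [0.7006, 5.9519]
||prox(x)|| = 5.993
Step 4: Proximal objective.
0.5*||prox-x||^2 = 0.8321
lambda*||prox|| = 7.731
Total = 8.5631


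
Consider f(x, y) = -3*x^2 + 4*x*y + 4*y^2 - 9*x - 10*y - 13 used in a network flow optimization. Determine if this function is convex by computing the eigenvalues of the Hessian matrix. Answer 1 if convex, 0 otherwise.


The Hessian of f(x,y) = -3*x^2 + 4*x*y + 4*y^2 - 9*x - 10*y - 13 is:
H = [[-6, 4], [4, 8]]
Trace = -6 + 8 = 2
Determinant = -6*8 - (4)^2 = -64
Discriminant = (2)^2 - 4*-64 = 260.0
Eigenvalues: lambda_1 = -7.0623, lambda_2 = 9.0623
The function is not convex.

0


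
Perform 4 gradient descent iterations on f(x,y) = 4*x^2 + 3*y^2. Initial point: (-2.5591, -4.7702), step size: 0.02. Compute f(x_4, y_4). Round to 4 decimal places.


Gradient descent on f(x,y) = 4*x^2 + 3*y^2.
Starting point: (-2.5591, -4.7702), alpha = 0.02
Step 1: grad_x = 2*4*-2.5591 = -20.4728, grad_y = 2*3*-4.7702 = -28.6212
  x_1 = -2.5591 - 0.02*-20.4728 = -2.1496
  y_1 = -4.7702 - 0.02*-28.6212 = -4.1978
Step 2: grad_x = 2*4*-2.1496 = -17.1972, grad_y = 2*3*-4.1978 = -25.1867
  x_2 = -2.1496 - 0.02*-17.1972 = -1.8057
  y_2 = -4.1978 - 0.02*-25.1867 = -3.694
Step 3: grad_x = 2*4*-1.8057 = -14.4456, grad_y = 2*3*-3.694 = -22.1643
  x_3 = -1.8057 - 0.02*-14.4456 = -1.5168
  y_3 = -3.694 - 0.02*-22.1643 = -3.2508
Step 4: grad_x = 2*4*-1.5168 = -12.1343, grad_y = 2*3*-3.2508 = -19.5045
  x_4 = -1.5168 - 0.02*-12.1343 = -1.2741
  y_4 = -3.2508 - 0.02*-19.5045 = -2.8607
f(-1.2741, -2.8607) = 4*(-1.2741)^2 + 3*(-2.8607)^2 = 31.0436


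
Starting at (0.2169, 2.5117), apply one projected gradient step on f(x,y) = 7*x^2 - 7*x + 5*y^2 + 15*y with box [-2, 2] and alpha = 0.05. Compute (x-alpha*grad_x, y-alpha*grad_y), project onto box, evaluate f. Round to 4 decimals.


Step 1: Compute gradient at (0.2169, 2.5117).
grad_x = 2*7*0.2169 - 7 = -3.9634
grad_y = 2*5*2.5117 + 15 = 40.117
Step 2: Gradient step.
x_raw = 0.2169 - 0.05*-3.9634 = 0.4151
y_raw = 2.5117 - 0.05*40.117 = 0.5059
Step 3: Project onto [-2, 2].
x_proj = clip(0.4151) = 0.4151
y_proj = clip(0.5059) = 0.5059
Step 4: Evaluate f.
f(0.4151, 0.5059) = 7.1677


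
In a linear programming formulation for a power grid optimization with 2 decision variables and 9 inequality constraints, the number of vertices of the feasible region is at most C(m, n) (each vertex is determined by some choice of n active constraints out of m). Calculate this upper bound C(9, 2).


Each vertex corresponds to some choice of n active constraints out of m, so the number of vertices is at most C(m, n) = m! / (n!(m-n)!).
m = 9, n = 2
Numerator: 9 * 8
Denominator: 2! = 2
C(9, 2) = 36


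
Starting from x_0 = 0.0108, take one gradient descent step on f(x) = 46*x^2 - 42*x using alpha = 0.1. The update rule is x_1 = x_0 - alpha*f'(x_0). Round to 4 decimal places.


We compute the gradient at x_0 and apply the update.
f'(x) = 92*x - 42
f'(0.0108) = 92*0.0108 - 42 = -41.0064
x_1 = 0.0108 - 0.1*-41.0064 = 4.1114


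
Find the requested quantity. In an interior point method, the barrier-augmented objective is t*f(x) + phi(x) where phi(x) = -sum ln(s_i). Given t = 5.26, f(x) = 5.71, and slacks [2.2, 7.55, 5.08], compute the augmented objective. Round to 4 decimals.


Step 1: Compute log-barrier.
ln values: [0.7885, 2.0215, 1.6253]
phi = -(0.7885 + 2.0215 + 1.6253) = -4.4353
Step 2: Compute augmented objective.
t*f(x) = 5.26*5.71 = 30.0346
Total = 30.0346 - 4.4353 = 25.5993


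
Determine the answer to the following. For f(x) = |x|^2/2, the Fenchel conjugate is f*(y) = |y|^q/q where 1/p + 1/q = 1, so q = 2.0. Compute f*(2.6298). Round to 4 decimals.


The conjugate exponent q satisfies 1/p + 1/q = 1.
p = 2, so q = 2/(2 - 1) = 2.0
|y|^q = 2.6298^2.0 = 6.9158
f*(2.6298) = 6.9158 / 2.0 = 3.4579


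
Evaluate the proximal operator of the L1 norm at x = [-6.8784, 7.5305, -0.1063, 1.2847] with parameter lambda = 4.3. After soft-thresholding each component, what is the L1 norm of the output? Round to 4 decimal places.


Soft-thresholding with lambda = 4.3:
prox(-6.8784) = sign(-6.8784)*max(|-6.8784| - 4.3, 0) = -2.5784
prox(7.5305) = sign(7.5305)*max(|7.5305| - 4.3, 0) = 3.2305
prox(-0.1063) = sign(-0.1063)*max(|-0.1063| - 4.3, 0) = 0.0
prox(1.2847) = sign(1.2847)*max(|1.2847| - 4.3, 0) = 0.0
prox(x) = [-2.5784, 3.2305, 0.0, 0.0]
||prox(x)||_1 = 2.5784 + 3.2305 + 0.0 + 0.0 = 5.8089


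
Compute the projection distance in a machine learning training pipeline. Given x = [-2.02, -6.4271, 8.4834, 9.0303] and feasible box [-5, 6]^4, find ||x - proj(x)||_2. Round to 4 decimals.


Project each component onto [-5, 6].
clip(-2.02) = -2.02, clip(-6.4271) = -5.0, clip(8.4834) = 6.0, clip(9.0303) = 6.0
Projection = [-2.02, -5.0, 6.0, 6.0]
Squared diffs: [0.0, 2.0366, 6.1673, 9.1827]
Distance = sqrt(17.3866) = 4.1697


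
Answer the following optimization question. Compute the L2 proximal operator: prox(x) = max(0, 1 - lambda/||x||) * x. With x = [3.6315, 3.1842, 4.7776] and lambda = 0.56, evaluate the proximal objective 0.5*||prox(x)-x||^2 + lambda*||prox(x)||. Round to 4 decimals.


Step 1: Compute ||x||.
||x|| = 6.7936
Step 2: Compute scaling factor.
scale = max(0, 1 - 0.56/6.7936) = 0.9176
Step 3: prox(x) = [3.3322, 2.9217, 4.3838]
||prox(x)|| = 6.2336
Step 4: Proximal objective.
0.5*||prox-x||^2 = 0.1568
lambda*||prox|| = 3.4908
Total = 3.6476


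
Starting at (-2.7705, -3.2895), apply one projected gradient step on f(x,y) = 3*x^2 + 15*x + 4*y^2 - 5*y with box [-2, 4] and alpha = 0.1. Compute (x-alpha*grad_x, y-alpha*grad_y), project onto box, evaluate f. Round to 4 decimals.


Step 1: Compute gradient at (-2.7705, -3.2895).
grad_x = 2*3*-2.7705 + 15 = -1.623
grad_y = 2*4*-3.2895 - 5 = -31.316
Step 2: Gradient step.
x_raw = -2.7705 - 0.1*-1.623 = -2.6082
y_raw = -3.2895 - 0.1*-31.316 = -0.1579
Step 3: Project onto [-2, 4].
x_proj = clip(-2.6082) = -2.0
y_proj = clip(-0.1579) = -0.1579
Step 4: Evaluate f.
f(-2.0, -0.1579) = -17.1108


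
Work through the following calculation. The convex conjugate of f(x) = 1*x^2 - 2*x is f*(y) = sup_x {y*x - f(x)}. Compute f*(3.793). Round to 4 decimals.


f*(y) = sup_x {y*x - a*x^2 - b*x} = sup_x {(y-b)*x - a*x^2}
FOC: (y - b) - 2a*x = 0 => x* = (y - b)/(2a)
x* = (3.793 + 2)/(2*1) = 2.8965
f*(3.793) = (y-b)^2/(4a) = (3.793 + 2)^2/(4*1)
= 33.5588/4 = 8.3897


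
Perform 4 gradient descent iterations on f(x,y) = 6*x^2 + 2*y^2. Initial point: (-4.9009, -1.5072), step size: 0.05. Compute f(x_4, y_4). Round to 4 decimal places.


Gradient descent on f(x,y) = 6*x^2 + 2*y^2.
Starting point: (-4.9009, -1.5072), alpha = 0.05
Step 1: grad_x = 2*6*-4.9009 = -58.8108, grad_y = 2*2*-1.5072 = -6.0288
  x_1 = -4.9009 - 0.05*-58.8108 = -1.9604
  y_1 = -1.5072 - 0.05*-6.0288 = -1.2058
Step 2: grad_x = 2*6*-1.9604 = -23.5243, grad_y = 2*2*-1.2058 = -4.823
  x_2 = -1.9604 - 0.05*-23.5243 = -0.7841
  y_2 = -1.2058 - 0.05*-4.823 = -0.9646
Step 3: grad_x = 2*6*-0.7841 = -9.4097, grad_y = 2*2*-0.9646 = -3.8584
  x_3 = -0.7841 - 0.05*-9.4097 = -0.3137
  y_3 = -0.9646 - 0.05*-3.8584 = -0.7717
Step 4: grad_x = 2*6*-0.3137 = -3.7639, grad_y = 2*2*-0.7717 = -3.0867
  x_4 = -0.3137 - 0.05*-3.7639 = -0.1255
  y_4 = -0.7717 - 0.05*-3.0867 = -0.6173
f(-0.1255, -0.6173) = 6*(-0.1255)^2 + 2*(-0.6173)^2 = 0.8567


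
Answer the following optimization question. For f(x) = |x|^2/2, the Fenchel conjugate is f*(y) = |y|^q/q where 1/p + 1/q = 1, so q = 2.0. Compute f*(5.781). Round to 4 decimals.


The conjugate exponent q satisfies 1/p + 1/q = 1.
p = 2, so q = 2/(2 - 1) = 2.0
|y|^q = 5.781^2.0 = 33.42
f*(5.781) = 33.42 / 2.0 = 16.71


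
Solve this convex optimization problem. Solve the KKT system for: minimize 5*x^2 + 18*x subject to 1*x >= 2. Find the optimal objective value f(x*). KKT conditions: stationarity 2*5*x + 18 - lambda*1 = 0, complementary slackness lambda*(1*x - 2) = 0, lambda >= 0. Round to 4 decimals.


Step 1: Try lambda = 0 (constraint inactive).
x_unc = -18/(2*5) = -1.8
Check: 1*-1.8 = -1.8 < 2 -- violated!
Step 2: Constraint must be active: 1*x = 2
x* = 2/1 = 2.0
lambda = (2*5*2.0 + 18)/1 = 38.0
Step 3: Compute optimal value.
f(x*) = 5*2.0^2 + 18*2.0 = 56.0


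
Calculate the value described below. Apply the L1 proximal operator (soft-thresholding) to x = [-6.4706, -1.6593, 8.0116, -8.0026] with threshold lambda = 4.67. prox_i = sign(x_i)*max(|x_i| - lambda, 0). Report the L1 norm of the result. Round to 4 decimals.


Soft-thresholding with lambda = 4.67:
prox(-6.4706) = sign(-6.4706)*max(|-6.4706| - 4.67, 0) = -1.8006
prox(-1.6593) = sign(-1.6593)*max(|-1.6593| - 4.67, 0) = 0.0
prox(8.0116) = sign(8.0116)*max(|8.0116| - 4.67, 0) = 3.3416
prox(-8.0026) = sign(-8.0026)*max(|-8.0026| - 4.67, 0) = -3.3326
prox(x) = [-1.8006, 0.0, 3.3416, -3.3326]
||prox(x)||_1 = 1.8006 + 0.0 + 3.3416 + 3.3326 = 8.4748


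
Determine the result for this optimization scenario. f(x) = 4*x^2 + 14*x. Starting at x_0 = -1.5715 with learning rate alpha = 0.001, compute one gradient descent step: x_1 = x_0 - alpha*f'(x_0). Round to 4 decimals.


We compute the gradient at x_0 and apply the update.
f'(x) = 8*x + 14
f'(-1.5715) = 8*-1.5715 + 14 = 1.428
x_1 = -1.5715 - 0.001*1.428 = -1.5729


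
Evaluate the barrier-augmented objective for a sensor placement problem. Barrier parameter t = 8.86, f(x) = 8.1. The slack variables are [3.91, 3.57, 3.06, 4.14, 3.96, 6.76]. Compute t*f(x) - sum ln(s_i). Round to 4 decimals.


Step 1: Compute log-barrier.
ln values: [1.3635, 1.2726, 1.1184, 1.4207, 1.3762, 1.911]
phi = -(1.3635 + 1.2726 + 1.1184 + 1.4207 + 1.3762 + 1.911) = -8.4625
Step 2: Compute augmented objective.
t*f(x) = 8.86*8.1 = 71.766
Total = 71.766 - 8.4625 = 63.3035


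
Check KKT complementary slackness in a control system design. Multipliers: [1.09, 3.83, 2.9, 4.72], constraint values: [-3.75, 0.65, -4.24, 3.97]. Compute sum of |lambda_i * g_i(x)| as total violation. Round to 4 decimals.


KKT complementary slackness check:
lambda_1 * g_1 = 1.09 * -3.75 = -4.0875
lambda_2 * g_2 = 3.83 * 0.65 = 2.4895
lambda_3 * g_3 = 2.9 * -4.24 = -12.296
lambda_4 * g_4 = 4.72 * 3.97 = 18.7384
Total violation = 4.0875 + 2.4895 + 12.296 + 18.7384 = 37.6114


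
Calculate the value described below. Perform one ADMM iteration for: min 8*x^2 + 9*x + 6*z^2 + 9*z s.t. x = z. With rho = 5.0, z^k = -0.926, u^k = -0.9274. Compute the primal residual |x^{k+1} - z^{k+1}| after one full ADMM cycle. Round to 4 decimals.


ADMM iteration with rho = 5.0, z^k = -0.926, u^k = -0.9274
Step 1: x-update.
Minimize 8*x^2 + 9*x + (5.0/2)*(x + 0.926 - 0.9274)^2
FOC: (2*8 + 5.0)*x = -9 + 5.0*(-0.926 + 0.9274)
x^{k+1} = -0.4282
Step 2: z-update.
Minimize 6*z^2 + 9*z + (5.0/2)*(-0.4282 - z - 0.9274)^2
FOC: (2*6 + 5.0)*z = -9 + 5.0*(-0.4282 - 0.9274)
z^{k+1} = -0.9281
Step 3: u-update.
u^{k+1} = -0.9274 - 0.4282 + 0.9281 = -0.4275
Step 4: Primal residual = |-0.4282 + 0.9281| = 0.4999


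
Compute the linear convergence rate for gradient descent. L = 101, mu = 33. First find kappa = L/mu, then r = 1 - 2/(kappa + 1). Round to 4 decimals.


Step 1: Compute the condition number.
kappa = L/mu = 101/33 = 3.0606
Step 2: Compute the convergence rate.
r = 1 - 2/(kappa + 1) = 1 - 2*mu/(L + mu) = (L - mu)/(L + mu) = 68/134 = 0.5075


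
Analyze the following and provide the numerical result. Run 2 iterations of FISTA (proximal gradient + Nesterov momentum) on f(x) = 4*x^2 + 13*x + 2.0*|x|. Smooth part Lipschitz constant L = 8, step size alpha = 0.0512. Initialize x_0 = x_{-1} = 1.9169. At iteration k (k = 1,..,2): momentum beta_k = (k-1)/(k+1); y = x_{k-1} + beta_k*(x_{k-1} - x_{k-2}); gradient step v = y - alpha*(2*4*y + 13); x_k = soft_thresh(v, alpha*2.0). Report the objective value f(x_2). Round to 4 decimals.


FISTA on f(x) = 4*x^2 + 13*x + 2.0*|x|
L = 8, alpha = 0.0512
Iteration 1: beta = 0.0, y = 1.9169 + 0.0*(1.9169 - 1.9169) = 1.9169
  grad(y) = 28.3352, v = y - alpha*grad = 0.4661
  prox(v) = soft_thresh(0.4661, 0.1024) = 0.3637
Iteration 2: beta = 0.3333, y = 0.3637 + 0.3333*(0.3637 - 1.9169) = -0.154
  grad(y) = 11.7681, v = y - alpha*grad = -0.7565
  prox(v) = soft_thresh(-0.7565, 0.1024) = -0.6541
f(x_2) = 4*(-0.6541)^2 + 13*(-0.6541) + 2.0*|-0.6541| = -5.4838


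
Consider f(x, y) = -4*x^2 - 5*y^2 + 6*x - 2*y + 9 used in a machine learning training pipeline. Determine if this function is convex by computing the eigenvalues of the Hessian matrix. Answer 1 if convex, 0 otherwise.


The Hessian of f(x,y) = -4*x^2 - 5*y^2 + 6*x - 2*y + 9 is:
H = [[-8, 0], [0, -10]]
Trace = -8 - 10 = -18
Determinant = -8*-10 - (0)^2 = 80
Discriminant = (-18)^2 - 4*80 = 4.0
Eigenvalues: lambda_1 = -10.0, lambda_2 = -8.0
The function is not convex.

0


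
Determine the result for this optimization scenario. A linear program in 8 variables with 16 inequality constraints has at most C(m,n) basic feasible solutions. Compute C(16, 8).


Each vertex corresponds to some choice of n active constraints out of m, so the number of vertices is at most C(m, n) = m! / (n!(m-n)!).
m = 16, n = 8
Numerator: 16 * 15 * 14 * 13 * 12 * 11 * 10 * 9
Denominator: 8! = 40320
C(16, 8) = 12870


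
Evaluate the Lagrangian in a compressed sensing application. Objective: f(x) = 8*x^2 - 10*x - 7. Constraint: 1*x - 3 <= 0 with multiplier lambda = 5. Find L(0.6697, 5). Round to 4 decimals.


Step 1: Evaluate f(x).
f(0.6697) = 8*0.6697^2 - 10*0.6697 - 7 = -10.109
Step 2: Evaluate g(x).
g(0.6697) = 1*0.6697 - 3 = -2.3303
Step 3: Compute Lagrangian.
L = -10.109 + 5*-2.3303 = -21.7605


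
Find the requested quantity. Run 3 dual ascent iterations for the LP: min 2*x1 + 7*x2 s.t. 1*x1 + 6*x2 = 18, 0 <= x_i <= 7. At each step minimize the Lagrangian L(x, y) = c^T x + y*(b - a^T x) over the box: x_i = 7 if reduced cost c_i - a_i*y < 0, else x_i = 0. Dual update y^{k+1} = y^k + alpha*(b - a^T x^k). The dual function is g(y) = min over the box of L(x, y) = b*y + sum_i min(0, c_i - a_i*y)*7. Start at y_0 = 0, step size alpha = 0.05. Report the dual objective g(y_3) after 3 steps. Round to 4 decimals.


Dual ascent for LP: min 2*x1 + 7*x2, 1*x1 + 6*x2 = 18, 0 <= x_i <= 7
Step 1: y^k = 0.0, reduced costs: (2.0, 7.0)
  x^k = (0.0, 0.0), subgradient = b - a^T x = 18.0
  y^{k+1} = 0.0 + 0.05*18.0 = 0.9
Step 2: y^k = 0.9, reduced costs: (1.1, 1.6)
  x^k = (0.0, 0.0), subgradient = b - a^T x = 18.0
  y^{k+1} = 0.9 + 0.05*18.0 = 1.8
Step 3: y^k = 1.8, reduced costs: (0.2, -3.8)
  x^k = (0.0, 7.0), subgradient = b - a^T x = -24.0
  y^{k+1} = 1.8 + 0.05*-24.0 = 0.6
Dual objective at y_3 = 0.6: reduced costs (1.4, 3.4), box minimizer x = (0.0, 0.0)
g(y_3) = b*y + (c1 - a1*y)*x1 + (c2 - a2*y)*x2 = 18*0.6 + 1.4*0.0 + 3.4*0.0 = 10.8 + 0.0 + 0.0 = 10.8


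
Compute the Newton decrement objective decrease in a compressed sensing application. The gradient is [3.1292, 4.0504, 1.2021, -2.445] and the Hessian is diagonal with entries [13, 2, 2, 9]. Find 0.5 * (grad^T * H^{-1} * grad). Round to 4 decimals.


Step 1: H is diagonal, so H^(-1) * g = [0.2407, 2.0252, 0.6011, -0.2717].
Step 2: g^T H^(-1) g = sum_i g_i^2 / H_ii
  = (3.1292)^2/13 + (4.0504)^2/2 + (1.2021)^2/2 + (-2.445)^2/9
  = 0.7532 + 8.2029 + 0.7225 + 0.6642 = 10.3428
Step 3: Objective decrease = 0.5 * g^T H^(-1) g = 5.1714


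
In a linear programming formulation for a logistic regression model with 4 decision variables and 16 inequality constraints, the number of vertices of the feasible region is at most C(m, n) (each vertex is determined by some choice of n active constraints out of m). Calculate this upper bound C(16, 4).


Each vertex corresponds to some choice of n active constraints out of m, so the number of vertices is at most C(m, n) = m! / (n!(m-n)!).
m = 16, n = 4
Numerator: 16 * 15 * 14 * 13
Denominator: 4! = 24
C(16, 4) = 1820


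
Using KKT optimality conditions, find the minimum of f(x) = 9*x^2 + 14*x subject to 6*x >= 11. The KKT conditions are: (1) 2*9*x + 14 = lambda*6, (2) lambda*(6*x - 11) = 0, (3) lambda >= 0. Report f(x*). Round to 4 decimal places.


Step 1: Try lambda = 0 (constraint inactive).
x_unc = -14/(2*9) = -0.7778
Check: 6*-0.7778 = -4.6668 < 11 -- violated!
Step 2: Constraint must be active: 6*x = 11
x* = 11/6 = 1.8333 (rounded; the exact value 11/6 is used below)
lambda = (2*9*(11/6) + 14)/6 = 7.8333
Step 3: Compute optimal value.
f(x*) = 9*(11/6)^2 + 14*(11/6) = 55.9167


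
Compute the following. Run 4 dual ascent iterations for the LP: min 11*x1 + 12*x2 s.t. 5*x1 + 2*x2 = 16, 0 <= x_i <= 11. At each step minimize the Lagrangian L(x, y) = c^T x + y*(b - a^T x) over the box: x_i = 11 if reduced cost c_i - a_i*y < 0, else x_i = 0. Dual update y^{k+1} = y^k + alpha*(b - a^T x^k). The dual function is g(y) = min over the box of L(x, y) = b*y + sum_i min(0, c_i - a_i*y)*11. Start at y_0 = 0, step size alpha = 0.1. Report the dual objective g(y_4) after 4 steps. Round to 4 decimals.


Dual ascent for LP: min 11*x1 + 12*x2, 5*x1 + 2*x2 = 16, 0 <= x_i <= 11
Step 1: y^k = 0.0, reduced costs: (11.0, 12.0)
  x^k = (0.0, 0.0), subgradient = b - a^T x = 16.0
  y^{k+1} = 0.0 + 0.1*16.0 = 1.6
Step 2: y^k = 1.6, reduced costs: (3.0, 8.8)
  x^k = (0.0, 0.0), subgradient = b - a^T x = 16.0
  y^{k+1} = 1.6 + 0.1*16.0 = 3.2
Step 3: y^k = 3.2, reduced costs: (-5.0, 5.6)
  x^k = (11.0, 0.0), subgradient = b - a^T x = -39.0
  y^{k+1} = 3.2 + 0.1*-39.0 = -0.7
Step 4: y^k = -0.7, reduced costs: (14.5, 13.4)
  x^k = (0.0, 0.0), subgradient = b - a^T x = 16.0
  y^{k+1} = -0.7 + 0.1*16.0 = 0.9
Dual objective at y_4 = 0.9: reduced costs (6.5, 10.2), box minimizer x = (0.0, 0.0)
g(y_4) = b*y + (c1 - a1*y)*x1 + (c2 - a2*y)*x2 = 16*0.9 + 6.5*0.0 + 10.2*0.0 = 14.4 + 0.0 + 0.0 = 14.4


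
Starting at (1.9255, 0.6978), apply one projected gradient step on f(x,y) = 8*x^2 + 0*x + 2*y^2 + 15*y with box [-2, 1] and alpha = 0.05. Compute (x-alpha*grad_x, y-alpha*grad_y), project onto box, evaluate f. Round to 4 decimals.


Step 1: Compute gradient at (1.9255, 0.6978).
grad_x = 2*8*1.9255 + 0 = 30.808
grad_y = 2*2*0.6978 + 15 = 17.7912
Step 2: Gradient step.
x_raw = 1.9255 - 0.05*30.808 = 0.3851
y_raw = 0.6978 - 0.05*17.7912 = -0.1918
Step 3: Project onto [-2, 1].
x_proj = clip(0.3851) = 0.3851
y_proj = clip(-0.1918) = -0.1918
Step 4: Evaluate f.
f(0.3851, -0.1918) = -1.6164


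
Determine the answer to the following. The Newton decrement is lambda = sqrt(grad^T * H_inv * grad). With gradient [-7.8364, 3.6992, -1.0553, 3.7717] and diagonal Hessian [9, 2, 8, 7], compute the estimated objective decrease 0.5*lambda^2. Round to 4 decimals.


Step 1: H is diagonal, so H^(-1) * g = [-0.8707, 1.8496, -0.1319, 0.5388].
Step 2: g^T H^(-1) g = sum_i g_i^2 / H_ii
  = (-7.8364)^2/9 + (3.6992)^2/2 + (-1.0553)^2/8 + (3.7717)^2/7
  = 6.8232 + 6.842 + 0.1392 + 2.0322 = 15.8367
Step 3: Objective decrease = 0.5 * g^T H^(-1) g = 7.9184


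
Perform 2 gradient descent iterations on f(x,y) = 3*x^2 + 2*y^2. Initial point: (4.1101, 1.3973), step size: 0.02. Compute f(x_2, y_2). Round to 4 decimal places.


Gradient descent on f(x,y) = 3*x^2 + 2*y^2.
Starting point: (4.1101, 1.3973), alpha = 0.02
Step 1: grad_x = 2*3*4.1101 = 24.6606, grad_y = 2*2*1.3973 = 5.5892
  x_1 = 4.1101 - 0.02*24.6606 = 3.6169
  y_1 = 1.3973 - 0.02*5.5892 = 1.2855
Step 2: grad_x = 2*3*3.6169 = 21.7013, grad_y = 2*2*1.2855 = 5.1421
  x_2 = 3.6169 - 0.02*21.7013 = 3.1829
  y_2 = 1.2855 - 0.02*5.1421 = 1.1827
f(3.1829, 1.1827) = 3*3.1829^2 + 2*1.1827^2 = 33.1893


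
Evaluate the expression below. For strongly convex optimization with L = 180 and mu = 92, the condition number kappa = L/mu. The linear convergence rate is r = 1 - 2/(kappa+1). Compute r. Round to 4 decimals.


Step 1: Compute the condition number.
kappa = L/mu = 180/92 = 1.9565
Step 2: Compute the convergence rate.
r = 1 - 2/(kappa + 1) = 1 - 2*mu/(L + mu) = (L - mu)/(L + mu) = 88/272 = 0.3235


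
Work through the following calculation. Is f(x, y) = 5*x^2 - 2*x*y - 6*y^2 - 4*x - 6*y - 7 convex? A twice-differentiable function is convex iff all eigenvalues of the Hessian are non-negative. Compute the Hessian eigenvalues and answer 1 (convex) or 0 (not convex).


The Hessian of f(x,y) = 5*x^2 - 2*x*y - 6*y^2 - 4*x - 6*y - 7 is:
H = [[10, -2], [-2, -12]]
Trace = 10 - 12 = -2
Determinant = 10*-12 - (-2)^2 = -124
Discriminant = (-2)^2 - 4*-124 = 500.0
Eigenvalues: lambda_1 = -12.1803, lambda_2 = 10.1803
The function is not convex.

0
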